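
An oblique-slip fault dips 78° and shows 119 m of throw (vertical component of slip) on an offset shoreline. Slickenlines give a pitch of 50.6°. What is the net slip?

157 m

dip-slip = throw / sin(dip) = 119 / sin(78°) = 121.7 m
net slip = dip-slip / sin(rake) = 121.7 / sin(50.6°) = 157 m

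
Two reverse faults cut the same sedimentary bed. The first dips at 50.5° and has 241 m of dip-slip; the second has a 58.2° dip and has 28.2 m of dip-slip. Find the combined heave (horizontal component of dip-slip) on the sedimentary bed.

heave_A = 241 × cos(50.5°) = 153.3 m
heave_B = 28.2 × cos(58.2°) = 14.86 m
total = 153.3 + 14.86 = 168 m

168 m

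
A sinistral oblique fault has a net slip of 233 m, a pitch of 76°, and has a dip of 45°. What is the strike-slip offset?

strike-slip = net slip × cos(rake) = 233 m × cos(76°) = 56.4 m

56.4 m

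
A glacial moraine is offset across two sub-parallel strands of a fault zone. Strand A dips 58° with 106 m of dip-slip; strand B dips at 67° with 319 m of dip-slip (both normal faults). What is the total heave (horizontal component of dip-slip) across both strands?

181 m

heave_A = 106 × cos(58°) = 56.17 m
heave_B = 319 × cos(67°) = 124.6 m
total = 56.17 + 124.6 = 181 m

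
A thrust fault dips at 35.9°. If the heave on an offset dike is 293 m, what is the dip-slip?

362 m

dip-slip = heave / cos(dip) = 293 / cos(35.9°) = 362 m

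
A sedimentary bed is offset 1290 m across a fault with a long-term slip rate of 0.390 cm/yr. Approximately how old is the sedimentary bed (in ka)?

age = offset / rate = 1290 m / (0.390 cm/yr) = 331000 yr = 331 ka

331 ka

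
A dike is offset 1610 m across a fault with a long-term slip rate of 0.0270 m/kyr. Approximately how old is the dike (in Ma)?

59.6 Ma

age = offset / rate = 1610 m / (0.0270 m/kyr) = 5.96e+07 yr = 59.6 Ma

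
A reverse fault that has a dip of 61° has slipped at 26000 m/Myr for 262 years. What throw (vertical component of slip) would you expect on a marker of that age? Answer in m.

dip-slip = rate × time = 26000 m/Myr × 262 years = 6.812 m
throw = dip-slip × sin(dip) = 6.812 × sin(61°) = 5.96 m

5.96 m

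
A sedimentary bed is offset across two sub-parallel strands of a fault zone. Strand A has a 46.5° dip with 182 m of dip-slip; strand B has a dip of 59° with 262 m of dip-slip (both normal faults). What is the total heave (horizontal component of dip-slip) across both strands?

heave_A = 182 × cos(46.5°) = 125.3 m
heave_B = 262 × cos(59°) = 134.9 m
total = 125.3 + 134.9 = 260 m

260 m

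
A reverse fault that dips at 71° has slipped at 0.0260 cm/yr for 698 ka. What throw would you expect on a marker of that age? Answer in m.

dip-slip = rate × time = 0.0260 cm/yr × 698 ka = 181.5 m
throw = dip-slip × sin(dip) = 181.5 × sin(71°) = 172 m

172 m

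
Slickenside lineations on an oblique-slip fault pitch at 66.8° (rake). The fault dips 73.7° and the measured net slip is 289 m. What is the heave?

dip-slip = net slip × sin(rake) = 289 m × sin(66.8°) = 265.6 m
heave = dip-slip × cos(dip) = 265.6 × cos(73.7°) = 74.6 m

74.6 m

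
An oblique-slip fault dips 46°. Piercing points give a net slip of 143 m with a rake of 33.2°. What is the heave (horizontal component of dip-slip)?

54.4 m

dip-slip = net slip × sin(rake) = 143 m × sin(33.2°) = 78.30 m
heave = dip-slip × cos(dip) = 78.30 × cos(46°) = 54.4 m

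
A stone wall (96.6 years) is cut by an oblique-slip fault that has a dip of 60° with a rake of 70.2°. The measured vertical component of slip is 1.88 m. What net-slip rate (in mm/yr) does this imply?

dip-slip = throw / sin(dip) = 1.88 / sin(60°) = 2.171 m
net slip = dip-slip / sin(rake) = 2.171 / sin(70.2°) = 2.307 m
rate = 2.307 m / 96.6 years = 0.0239 m/yr = 23.9 mm/yr

23.9 mm/yr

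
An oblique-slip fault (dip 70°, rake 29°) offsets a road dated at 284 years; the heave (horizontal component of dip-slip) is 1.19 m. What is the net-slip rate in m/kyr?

25.3 m/kyr

dip-slip = heave / cos(dip) = 1.19 / cos(70°) = 3.479 m
net slip = dip-slip / sin(rake) = 3.479 / sin(29°) = 7.177 m
rate = 7.177 m / 284 years = 0.0253 m/yr = 25.3 m/kyr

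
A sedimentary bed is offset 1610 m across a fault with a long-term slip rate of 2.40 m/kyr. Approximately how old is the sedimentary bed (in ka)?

671 ka

age = offset / rate = 1610 m / (2.40 m/kyr) = 671000 yr = 671 ka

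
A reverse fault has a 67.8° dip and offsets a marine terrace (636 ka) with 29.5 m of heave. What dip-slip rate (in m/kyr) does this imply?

0.123 m/kyr

dip-slip = heave / cos(dip) = 29.5 m / cos(67.8°) = 78.08 m
rate = 78.08 m / 636 ka = 0.000123 m/yr = 0.123 m/kyr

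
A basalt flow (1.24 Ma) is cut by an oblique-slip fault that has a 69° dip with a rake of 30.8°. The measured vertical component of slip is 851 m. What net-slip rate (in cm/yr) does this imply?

dip-slip = throw / sin(dip) = 851 / sin(69°) = 911.5 m
net slip = dip-slip / sin(rake) = 911.5 / sin(30.8°) = 1780 m
rate = 1780 m / 1.24 Ma = 0.00144 m/yr = 0.144 cm/yr

0.144 cm/yr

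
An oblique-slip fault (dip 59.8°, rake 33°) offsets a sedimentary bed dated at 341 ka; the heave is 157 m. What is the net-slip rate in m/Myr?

1680 m/Myr

dip-slip = heave / cos(dip) = 157 / cos(59.8°) = 312.1 m
net slip = dip-slip / sin(rake) = 312.1 / sin(33°) = 573.1 m
rate = 573.1 m / 341 ka = 0.00168 m/yr = 1680 m/Myr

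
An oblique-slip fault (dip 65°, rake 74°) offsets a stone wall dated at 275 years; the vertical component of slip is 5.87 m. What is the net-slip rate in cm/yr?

dip-slip = throw / sin(dip) = 5.87 / sin(65°) = 6.477 m
net slip = dip-slip / sin(rake) = 6.477 / sin(74°) = 6.738 m
rate = 6.738 m / 275 years = 0.0245 m/yr = 2.45 cm/yr

2.45 cm/yr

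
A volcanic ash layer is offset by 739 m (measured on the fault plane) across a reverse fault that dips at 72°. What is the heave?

228 m

heave = dip-slip × cos(dip) = 739 m × cos(72°) = 228 m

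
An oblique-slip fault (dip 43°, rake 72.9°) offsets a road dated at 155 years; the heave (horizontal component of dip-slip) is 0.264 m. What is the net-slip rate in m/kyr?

2.44 m/kyr

dip-slip = heave / cos(dip) = 0.264 / cos(43°) = 0.3610 m
net slip = dip-slip / sin(rake) = 0.3610 / sin(72.9°) = 0.3777 m
rate = 0.3777 m / 155 years = 0.00244 m/yr = 2.44 m/kyr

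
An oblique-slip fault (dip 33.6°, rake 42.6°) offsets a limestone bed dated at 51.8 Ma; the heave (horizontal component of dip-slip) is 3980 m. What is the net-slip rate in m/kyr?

0.136 m/kyr

dip-slip = heave / cos(dip) = 3980 / cos(33.6°) = 4778 m
net slip = dip-slip / sin(rake) = 4778 / sin(42.6°) = 7059 m
rate = 7059 m / 51.8 Ma = 0.000136 m/yr = 0.136 m/kyr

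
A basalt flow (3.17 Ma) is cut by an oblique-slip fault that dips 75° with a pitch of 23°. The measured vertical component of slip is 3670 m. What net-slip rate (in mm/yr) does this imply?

3.07 mm/yr

dip-slip = throw / sin(dip) = 3670 / sin(75°) = 3799 m
net slip = dip-slip / sin(rake) = 3799 / sin(23°) = 9724 m
rate = 9724 m / 3.17 Ma = 0.00307 m/yr = 3.07 mm/yr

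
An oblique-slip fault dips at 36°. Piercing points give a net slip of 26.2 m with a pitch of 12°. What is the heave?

dip-slip = net slip × sin(rake) = 26.2 m × sin(12°) = 5.447 m
heave = dip-slip × cos(dip) = 5.447 × cos(36°) = 4.41 m

4.41 m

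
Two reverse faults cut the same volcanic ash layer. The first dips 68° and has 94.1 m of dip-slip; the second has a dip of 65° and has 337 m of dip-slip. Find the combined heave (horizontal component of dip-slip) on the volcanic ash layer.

heave_A = 94.1 × cos(68°) = 35.25 m
heave_B = 337 × cos(65°) = 142.4 m
total = 35.25 + 142.4 = 178 m

178 m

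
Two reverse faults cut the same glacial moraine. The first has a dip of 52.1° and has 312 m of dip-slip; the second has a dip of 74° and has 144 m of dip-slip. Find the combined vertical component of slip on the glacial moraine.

throw_A = 312 × sin(52.1°) = 246.2 m
throw_B = 144 × sin(74°) = 138.4 m
total = 246.2 + 138.4 = 385 m

385 m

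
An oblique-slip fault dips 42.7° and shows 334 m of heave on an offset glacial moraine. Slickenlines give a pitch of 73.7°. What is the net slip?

474 m

dip-slip = heave / cos(dip) = 334 / cos(42.7°) = 454.5 m
net slip = dip-slip / sin(rake) = 454.5 / sin(73.7°) = 474 m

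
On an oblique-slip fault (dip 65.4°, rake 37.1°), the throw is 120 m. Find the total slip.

219 m

dip-slip = throw / sin(dip) = 120 / sin(65.4°) = 132 m
net slip = dip-slip / sin(rake) = 132 / sin(37.1°) = 219 m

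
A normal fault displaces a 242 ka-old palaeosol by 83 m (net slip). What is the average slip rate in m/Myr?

rate = 83 m / 242 ka = 0.000343 m/yr = 343 m/Myr

343 m/Myr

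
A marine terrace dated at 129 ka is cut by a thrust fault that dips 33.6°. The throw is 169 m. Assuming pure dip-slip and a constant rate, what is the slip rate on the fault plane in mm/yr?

dip-slip = throw / sin(dip) = 169 m / sin(33.6°) = 305.4 m
rate = 305.4 m / 129 ka = 0.00237 m/yr = 2.37 mm/yr

2.37 mm/yr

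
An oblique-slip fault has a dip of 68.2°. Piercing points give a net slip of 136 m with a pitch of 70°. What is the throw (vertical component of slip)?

dip-slip = net slip × sin(rake) = 136 m × sin(70°) = 127.8 m
throw = dip-slip × sin(dip) = 127.8 × sin(68.2°) = 119 m

119 m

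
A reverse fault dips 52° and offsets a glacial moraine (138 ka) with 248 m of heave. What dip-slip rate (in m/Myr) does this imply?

2920 m/Myr

dip-slip = heave / cos(dip) = 248 m / cos(52°) = 402.8 m
rate = 402.8 m / 138 ka = 0.00292 m/yr = 2920 m/Myr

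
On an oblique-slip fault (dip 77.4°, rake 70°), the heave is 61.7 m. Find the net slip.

301 m

dip-slip = heave / cos(dip) = 61.7 / cos(77.4°) = 282.8 m
net slip = dip-slip / sin(rake) = 282.8 / sin(70°) = 301 m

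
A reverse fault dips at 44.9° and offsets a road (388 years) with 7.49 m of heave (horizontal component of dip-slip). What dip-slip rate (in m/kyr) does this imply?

dip-slip = heave / cos(dip) = 7.49 m / cos(44.9°) = 10.57 m
rate = 10.57 m / 388 years = 0.0273 m/yr = 27.3 m/kyr

27.3 m/kyr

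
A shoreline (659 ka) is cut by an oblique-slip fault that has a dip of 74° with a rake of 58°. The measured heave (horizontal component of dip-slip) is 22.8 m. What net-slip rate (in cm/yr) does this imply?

0.0148 cm/yr

dip-slip = heave / cos(dip) = 22.8 / cos(74°) = 82.72 m
net slip = dip-slip / sin(rake) = 82.72 / sin(58°) = 97.54 m
rate = 97.54 m / 659 ka = 0.000148 m/yr = 0.0148 cm/yr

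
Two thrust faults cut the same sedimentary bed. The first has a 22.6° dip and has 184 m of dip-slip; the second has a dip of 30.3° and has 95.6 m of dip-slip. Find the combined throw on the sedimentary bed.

throw_A = 184 × sin(22.6°) = 70.71 m
throw_B = 95.6 × sin(30.3°) = 48.23 m
total = 70.71 + 48.23 = 119 m

119 m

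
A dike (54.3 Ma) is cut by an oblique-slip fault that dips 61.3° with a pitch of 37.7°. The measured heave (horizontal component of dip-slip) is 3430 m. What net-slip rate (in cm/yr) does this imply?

dip-slip = heave / cos(dip) = 3430 / cos(61.3°) = 7143 m
net slip = dip-slip / sin(rake) = 7143 / sin(37.7°) = 11680 m
rate = 11680 m / 54.3 Ma = 0.000215 m/yr = 0.0215 cm/yr

0.0215 cm/yr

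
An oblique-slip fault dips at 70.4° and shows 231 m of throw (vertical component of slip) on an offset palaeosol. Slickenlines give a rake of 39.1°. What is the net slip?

dip-slip = throw / sin(dip) = 231 / sin(70.4°) = 245.2 m
net slip = dip-slip / sin(rake) = 245.2 / sin(39.1°) = 389 m

389 m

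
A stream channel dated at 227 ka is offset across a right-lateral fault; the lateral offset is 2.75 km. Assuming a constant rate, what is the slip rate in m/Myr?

12100 m/Myr

rate = 2.75 km / 227 ka = 0.0121 m/yr = 12100 m/Myr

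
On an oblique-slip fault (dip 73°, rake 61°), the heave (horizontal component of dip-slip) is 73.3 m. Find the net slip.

287 m

dip-slip = heave / cos(dip) = 73.3 / cos(73°) = 250.7 m
net slip = dip-slip / sin(rake) = 250.7 / sin(61°) = 287 m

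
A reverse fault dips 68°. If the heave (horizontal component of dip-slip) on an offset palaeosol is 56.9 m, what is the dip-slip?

152 m

dip-slip = heave / cos(dip) = 56.9 / cos(68°) = 152 m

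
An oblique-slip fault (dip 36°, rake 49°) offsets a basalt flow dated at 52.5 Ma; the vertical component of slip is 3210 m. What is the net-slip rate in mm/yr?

dip-slip = throw / sin(dip) = 3210 / sin(36°) = 5461 m
net slip = dip-slip / sin(rake) = 5461 / sin(49°) = 7236 m
rate = 7236 m / 52.5 Ma = 0.000138 m/yr = 0.138 mm/yr

0.138 mm/yr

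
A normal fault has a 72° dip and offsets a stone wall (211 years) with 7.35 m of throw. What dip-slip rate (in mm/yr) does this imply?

dip-slip = throw / sin(dip) = 7.35 m / sin(72°) = 7.728 m
rate = 7.728 m / 211 years = 0.0366 m/yr = 36.6 mm/yr

36.6 mm/yr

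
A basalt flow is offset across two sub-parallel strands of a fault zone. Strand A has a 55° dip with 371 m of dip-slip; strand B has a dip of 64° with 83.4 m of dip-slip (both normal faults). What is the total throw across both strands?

throw_A = 371 × sin(55°) = 303.9 m
throw_B = 83.4 × sin(64°) = 74.96 m
total = 303.9 + 74.96 = 379 m

379 m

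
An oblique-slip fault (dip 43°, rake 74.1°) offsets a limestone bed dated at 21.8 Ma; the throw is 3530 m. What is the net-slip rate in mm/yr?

0.247 mm/yr

dip-slip = throw / sin(dip) = 3530 / sin(43°) = 5176 m
net slip = dip-slip / sin(rake) = 5176 / sin(74.1°) = 5382 m
rate = 5382 m / 21.8 Ma = 0.000247 m/yr = 0.247 mm/yr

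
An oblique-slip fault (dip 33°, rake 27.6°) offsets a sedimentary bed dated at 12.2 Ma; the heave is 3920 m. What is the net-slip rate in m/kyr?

0.827 m/kyr

dip-slip = heave / cos(dip) = 3920 / cos(33°) = 4674 m
net slip = dip-slip / sin(rake) = 4674 / sin(27.6°) = 10090 m
rate = 10090 m / 12.2 Ma = 0.000827 m/yr = 0.827 m/kyr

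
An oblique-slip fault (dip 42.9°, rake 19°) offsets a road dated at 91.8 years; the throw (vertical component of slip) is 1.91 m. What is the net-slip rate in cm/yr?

9.39 cm/yr

dip-slip = throw / sin(dip) = 1.91 / sin(42.9°) = 2.806 m
net slip = dip-slip / sin(rake) = 2.806 / sin(19°) = 8.618 m
rate = 8.618 m / 91.8 years = 0.0939 m/yr = 9.39 cm/yr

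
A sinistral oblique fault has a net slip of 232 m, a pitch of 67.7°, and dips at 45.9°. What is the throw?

154 m

dip-slip = net slip × sin(rake) = 232 m × sin(67.7°) = 214.6 m
throw = dip-slip × sin(dip) = 214.6 × sin(45.9°) = 154 m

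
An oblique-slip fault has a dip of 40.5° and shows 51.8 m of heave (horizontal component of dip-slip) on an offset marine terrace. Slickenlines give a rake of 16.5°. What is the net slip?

dip-slip = heave / cos(dip) = 51.8 / cos(40.5°) = 68.12 m
net slip = dip-slip / sin(rake) = 68.12 / sin(16.5°) = 240 m

240 m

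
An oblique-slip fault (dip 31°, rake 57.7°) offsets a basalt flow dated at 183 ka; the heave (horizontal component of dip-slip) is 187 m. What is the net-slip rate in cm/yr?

0.141 cm/yr

dip-slip = heave / cos(dip) = 187 / cos(31°) = 218.2 m
net slip = dip-slip / sin(rake) = 218.2 / sin(57.7°) = 258.1 m
rate = 258.1 m / 183 ka = 0.00141 m/yr = 0.141 cm/yr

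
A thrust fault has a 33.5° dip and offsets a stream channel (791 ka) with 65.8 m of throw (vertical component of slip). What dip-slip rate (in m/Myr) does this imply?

dip-slip = throw / sin(dip) = 65.8 m / sin(33.5°) = 119.2 m
rate = 119.2 m / 791 ka = 0.000151 m/yr = 151 m/Myr

151 m/Myr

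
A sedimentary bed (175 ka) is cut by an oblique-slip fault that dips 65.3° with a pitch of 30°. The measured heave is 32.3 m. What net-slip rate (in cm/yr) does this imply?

dip-slip = heave / cos(dip) = 32.3 / cos(65.3°) = 77.30 m
net slip = dip-slip / sin(rake) = 77.30 / sin(30°) = 154.6 m
rate = 154.6 m / 175 ka = 0.000883 m/yr = 0.0883 cm/yr

0.0883 cm/yr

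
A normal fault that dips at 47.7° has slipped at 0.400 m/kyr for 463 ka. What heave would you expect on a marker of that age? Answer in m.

125 m

dip-slip = rate × time = 0.400 m/kyr × 463 ka = 185.2 m
heave = dip-slip × cos(dip) = 185.2 × cos(47.7°) = 125 m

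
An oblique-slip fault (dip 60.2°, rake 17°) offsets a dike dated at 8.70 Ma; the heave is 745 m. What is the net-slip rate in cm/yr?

0.0589 cm/yr

dip-slip = heave / cos(dip) = 745 / cos(60.2°) = 1499 m
net slip = dip-slip / sin(rake) = 1499 / sin(17°) = 5127 m
rate = 5127 m / 8.70 Ma = 0.000589 m/yr = 0.0589 cm/yr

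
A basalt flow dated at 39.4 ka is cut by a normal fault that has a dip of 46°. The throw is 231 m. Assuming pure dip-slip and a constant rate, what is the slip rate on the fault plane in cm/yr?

dip-slip = throw / sin(dip) = 231 m / sin(46°) = 321.1 m
rate = 321.1 m / 39.4 ka = 0.00815 m/yr = 0.815 cm/yr

0.815 cm/yr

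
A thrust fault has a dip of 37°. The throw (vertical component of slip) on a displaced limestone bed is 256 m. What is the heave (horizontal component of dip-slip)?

heave = throw / tan(dip) = 256 / tan(37°) = 340 m

340 m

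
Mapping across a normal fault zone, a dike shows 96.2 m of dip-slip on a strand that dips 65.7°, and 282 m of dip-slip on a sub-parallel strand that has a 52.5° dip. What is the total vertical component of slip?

311 m

throw_A = 96.2 × sin(65.7°) = 87.68 m
throw_B = 282 × sin(52.5°) = 223.7 m
total = 87.68 + 223.7 = 311 m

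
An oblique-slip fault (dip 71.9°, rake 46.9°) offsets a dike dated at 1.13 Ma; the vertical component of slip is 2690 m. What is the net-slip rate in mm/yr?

dip-slip = throw / sin(dip) = 2690 / sin(71.9°) = 2830 m
net slip = dip-slip / sin(rake) = 2830 / sin(46.9°) = 3876 m
rate = 3876 m / 1.13 Ma = 0.00343 m/yr = 3.43 mm/yr

3.43 mm/yr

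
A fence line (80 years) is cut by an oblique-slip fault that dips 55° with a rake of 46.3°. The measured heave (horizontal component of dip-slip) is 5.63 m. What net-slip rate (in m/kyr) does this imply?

170 m/kyr

dip-slip = heave / cos(dip) = 5.63 / cos(55°) = 9.816 m
net slip = dip-slip / sin(rake) = 9.816 / sin(46.3°) = 13.58 m
rate = 13.58 m / 80 years = 0.170 m/yr = 170 m/kyr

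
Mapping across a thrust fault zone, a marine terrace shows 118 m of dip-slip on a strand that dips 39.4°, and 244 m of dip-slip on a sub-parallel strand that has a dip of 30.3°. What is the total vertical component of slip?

throw_A = 118 × sin(39.4°) = 74.90 m
throw_B = 244 × sin(30.3°) = 123.1 m
total = 74.90 + 123.1 = 198 m

198 m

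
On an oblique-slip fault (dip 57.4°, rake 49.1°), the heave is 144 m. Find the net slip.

dip-slip = heave / cos(dip) = 144 / cos(57.4°) = 267.3 m
net slip = dip-slip / sin(rake) = 267.3 / sin(49.1°) = 354 m

354 m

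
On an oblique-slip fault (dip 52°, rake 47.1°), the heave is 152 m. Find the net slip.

dip-slip = heave / cos(dip) = 152 / cos(52°) = 246.9 m
net slip = dip-slip / sin(rake) = 246.9 / sin(47.1°) = 337 m

337 m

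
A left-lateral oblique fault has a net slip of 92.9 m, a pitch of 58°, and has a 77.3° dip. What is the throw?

dip-slip = net slip × sin(rake) = 92.9 m × sin(58°) = 78.78 m
throw = dip-slip × sin(dip) = 78.78 × sin(77.3°) = 76.9 m

76.9 m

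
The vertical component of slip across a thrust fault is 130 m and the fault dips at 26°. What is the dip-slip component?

dip-slip = throw / sin(dip) = 130 / sin(26°) = 297 m

297 m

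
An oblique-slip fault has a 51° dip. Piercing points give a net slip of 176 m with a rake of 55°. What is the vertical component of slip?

dip-slip = net slip × sin(rake) = 176 m × sin(55°) = 144.2 m
throw = dip-slip × sin(dip) = 144.2 × sin(51°) = 112 m

112 m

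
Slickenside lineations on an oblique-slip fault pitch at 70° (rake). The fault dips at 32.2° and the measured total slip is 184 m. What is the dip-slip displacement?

dip-slip = net slip × sin(rake) = 184 m × sin(70°) = 173 m

173 m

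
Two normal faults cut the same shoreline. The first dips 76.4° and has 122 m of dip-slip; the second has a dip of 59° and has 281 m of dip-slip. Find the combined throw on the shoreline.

359 m

throw_A = 122 × sin(76.4°) = 118.6 m
throw_B = 281 × sin(59°) = 240.9 m
total = 118.6 + 240.9 = 359 m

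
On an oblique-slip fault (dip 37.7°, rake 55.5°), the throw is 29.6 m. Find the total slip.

dip-slip = throw / sin(dip) = 29.6 / sin(37.7°) = 48.40 m
net slip = dip-slip / sin(rake) = 48.40 / sin(55.5°) = 58.7 m

58.7 m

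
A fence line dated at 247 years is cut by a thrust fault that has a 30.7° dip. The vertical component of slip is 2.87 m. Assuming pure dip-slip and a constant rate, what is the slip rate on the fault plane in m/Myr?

dip-slip = throw / sin(dip) = 2.87 m / sin(30.7°) = 5.621 m
rate = 5.621 m / 247 years = 0.0228 m/yr = 22800 m/Myr

22800 m/Myr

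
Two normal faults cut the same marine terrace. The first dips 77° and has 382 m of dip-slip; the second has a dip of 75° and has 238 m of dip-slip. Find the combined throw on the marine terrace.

602 m

throw_A = 382 × sin(77°) = 372.2 m
throw_B = 238 × sin(75°) = 229.9 m
total = 372.2 + 229.9 = 602 m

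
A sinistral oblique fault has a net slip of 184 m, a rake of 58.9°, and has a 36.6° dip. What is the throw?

93.9 m

dip-slip = net slip × sin(rake) = 184 m × sin(58.9°) = 157.6 m
throw = dip-slip × sin(dip) = 157.6 × sin(36.6°) = 93.9 m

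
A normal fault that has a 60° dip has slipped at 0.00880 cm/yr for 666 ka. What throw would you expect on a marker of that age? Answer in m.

dip-slip = rate × time = 0.00880 cm/yr × 666 ka = 58.61 m
throw = dip-slip × sin(dip) = 58.61 × sin(60°) = 50.8 m

50.8 m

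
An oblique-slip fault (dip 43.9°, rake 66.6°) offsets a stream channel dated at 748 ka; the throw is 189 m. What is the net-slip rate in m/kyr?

0.397 m/kyr

dip-slip = throw / sin(dip) = 189 / sin(43.9°) = 272.6 m
net slip = dip-slip / sin(rake) = 272.6 / sin(66.6°) = 297 m
rate = 297 m / 748 ka = 0.000397 m/yr = 0.397 m/kyr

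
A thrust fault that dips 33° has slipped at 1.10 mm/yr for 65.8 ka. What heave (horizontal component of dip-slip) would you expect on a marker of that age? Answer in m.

dip-slip = rate × time = 1.10 mm/yr × 65.8 ka = 72.38 m
heave = dip-slip × cos(dip) = 72.38 × cos(33°) = 60.7 m

60.7 m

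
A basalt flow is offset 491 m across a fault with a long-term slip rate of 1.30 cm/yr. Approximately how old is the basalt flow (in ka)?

age = offset / rate = 491 m / (1.30 cm/yr) = 37800 yr = 37.8 ka

37.8 ka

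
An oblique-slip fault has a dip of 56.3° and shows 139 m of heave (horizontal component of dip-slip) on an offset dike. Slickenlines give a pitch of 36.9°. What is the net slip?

417 m

dip-slip = heave / cos(dip) = 139 / cos(56.3°) = 250.5 m
net slip = dip-slip / sin(rake) = 250.5 / sin(36.9°) = 417 m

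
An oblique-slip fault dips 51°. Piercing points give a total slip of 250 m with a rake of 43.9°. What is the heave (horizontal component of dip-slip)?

109 m

dip-slip = net slip × sin(rake) = 250 m × sin(43.9°) = 173.4 m
heave = dip-slip × cos(dip) = 173.4 × cos(51°) = 109 m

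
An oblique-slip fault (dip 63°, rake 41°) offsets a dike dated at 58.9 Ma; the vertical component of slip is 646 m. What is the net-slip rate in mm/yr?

0.0188 mm/yr

dip-slip = throw / sin(dip) = 646 / sin(63°) = 725 m
net slip = dip-slip / sin(rake) = 725 / sin(41°) = 1105 m
rate = 1105 m / 58.9 Ma = 0.0000188 m/yr = 0.0188 mm/yr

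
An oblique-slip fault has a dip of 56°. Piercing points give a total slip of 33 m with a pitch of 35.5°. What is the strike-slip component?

strike-slip = net slip × cos(rake) = 33 m × cos(35.5°) = 26.9 m

26.9 m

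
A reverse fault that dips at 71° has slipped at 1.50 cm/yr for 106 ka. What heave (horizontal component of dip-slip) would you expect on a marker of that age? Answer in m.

dip-slip = rate × time = 1.50 cm/yr × 106 ka = 1590 m
heave = dip-slip × cos(dip) = 1590 × cos(71°) = 518 m

518 m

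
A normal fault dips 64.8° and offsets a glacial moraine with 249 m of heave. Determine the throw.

529 m

throw = heave × tan(dip) = 249 × tan(64.8°) = 529 m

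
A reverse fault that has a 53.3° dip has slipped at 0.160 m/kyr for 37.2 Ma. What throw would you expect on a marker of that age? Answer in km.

4.77 km

dip-slip = rate × time = 0.160 m/kyr × 37.2 Ma = 5952 m
throw = dip-slip × sin(dip) = 5952 × sin(53.3°) = 4770 m = 4.77 km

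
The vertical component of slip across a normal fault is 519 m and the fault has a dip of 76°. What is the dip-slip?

dip-slip = throw / sin(dip) = 519 / sin(76°) = 535 m

535 m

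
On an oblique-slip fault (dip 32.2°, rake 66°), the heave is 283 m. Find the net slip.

dip-slip = heave / cos(dip) = 283 / cos(32.2°) = 334.4 m
net slip = dip-slip / sin(rake) = 334.4 / sin(66°) = 366 m

366 m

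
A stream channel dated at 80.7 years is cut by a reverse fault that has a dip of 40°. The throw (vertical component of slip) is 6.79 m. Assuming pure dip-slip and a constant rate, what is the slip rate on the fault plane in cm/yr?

13.1 cm/yr

dip-slip = throw / sin(dip) = 6.79 m / sin(40°) = 10.56 m
rate = 10.56 m / 80.7 years = 0.131 m/yr = 13.1 cm/yr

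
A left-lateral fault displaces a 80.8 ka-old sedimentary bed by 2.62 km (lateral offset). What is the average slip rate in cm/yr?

3.24 cm/yr

rate = 2.62 km / 80.8 ka = 0.0324 m/yr = 3.24 cm/yr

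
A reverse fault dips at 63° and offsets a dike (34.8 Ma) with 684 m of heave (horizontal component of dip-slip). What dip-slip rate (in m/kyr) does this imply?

dip-slip = heave / cos(dip) = 684 m / cos(63°) = 1507 m
rate = 1507 m / 34.8 Ma = 0.0000433 m/yr = 0.0433 m/kyr

0.0433 m/kyr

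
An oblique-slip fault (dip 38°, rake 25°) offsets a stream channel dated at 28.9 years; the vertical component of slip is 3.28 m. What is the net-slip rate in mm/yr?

dip-slip = throw / sin(dip) = 3.28 / sin(38°) = 5.328 m
net slip = dip-slip / sin(rake) = 5.328 / sin(25°) = 12.61 m
rate = 12.61 m / 28.9 years = 0.436 m/yr = 436 mm/yr

436 mm/yr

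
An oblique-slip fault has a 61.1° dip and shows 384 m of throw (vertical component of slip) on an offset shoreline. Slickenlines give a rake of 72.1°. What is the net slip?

dip-slip = throw / sin(dip) = 384 / sin(61.1°) = 438.6 m
net slip = dip-slip / sin(rake) = 438.6 / sin(72.1°) = 461 m

461 m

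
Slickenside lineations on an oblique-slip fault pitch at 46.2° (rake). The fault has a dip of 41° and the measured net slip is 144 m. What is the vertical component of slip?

dip-slip = net slip × sin(rake) = 144 m × sin(46.2°) = 103.9 m
throw = dip-slip × sin(dip) = 103.9 × sin(41°) = 68.2 m

68.2 m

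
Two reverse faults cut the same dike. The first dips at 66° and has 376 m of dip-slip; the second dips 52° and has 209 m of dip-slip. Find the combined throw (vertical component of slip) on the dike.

throw_A = 376 × sin(66°) = 343.5 m
throw_B = 209 × sin(52°) = 164.7 m
total = 343.5 + 164.7 = 508 m

508 m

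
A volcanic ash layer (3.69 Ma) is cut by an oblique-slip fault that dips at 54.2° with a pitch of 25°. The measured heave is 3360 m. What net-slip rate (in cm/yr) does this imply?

0.368 cm/yr

dip-slip = heave / cos(dip) = 3360 / cos(54.2°) = 5744 m
net slip = dip-slip / sin(rake) = 5744 / sin(25°) = 13590 m
rate = 13590 m / 3.69 Ma = 0.00368 m/yr = 0.368 cm/yr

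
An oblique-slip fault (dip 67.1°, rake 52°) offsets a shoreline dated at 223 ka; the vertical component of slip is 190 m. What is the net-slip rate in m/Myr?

dip-slip = throw / sin(dip) = 190 / sin(67.1°) = 206.3 m
net slip = dip-slip / sin(rake) = 206.3 / sin(52°) = 261.7 m
rate = 261.7 m / 223 ka = 0.00117 m/yr = 1170 m/Myr

1170 m/Myr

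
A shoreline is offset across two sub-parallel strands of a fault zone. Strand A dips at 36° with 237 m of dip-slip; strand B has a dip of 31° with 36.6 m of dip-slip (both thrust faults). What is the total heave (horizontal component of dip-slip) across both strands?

heave_A = 237 × cos(36°) = 191.7 m
heave_B = 36.6 × cos(31°) = 31.37 m
total = 191.7 + 31.37 = 223 m

223 m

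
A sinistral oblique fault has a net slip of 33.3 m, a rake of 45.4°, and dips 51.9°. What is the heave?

14.6 m

dip-slip = net slip × sin(rake) = 33.3 m × sin(45.4°) = 23.71 m
heave = dip-slip × cos(dip) = 23.71 × cos(51.9°) = 14.6 m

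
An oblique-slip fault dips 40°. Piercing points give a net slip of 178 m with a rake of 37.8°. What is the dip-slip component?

109 m

dip-slip = net slip × sin(rake) = 178 m × sin(37.8°) = 109 m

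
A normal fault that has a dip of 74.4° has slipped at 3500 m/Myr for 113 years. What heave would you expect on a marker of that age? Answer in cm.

10.6 cm

dip-slip = rate × time = 3500 m/Myr × 113 years = 0.3955 m
heave = dip-slip × cos(dip) = 0.3955 × cos(74.4°) = 0.106 m = 10.6 cm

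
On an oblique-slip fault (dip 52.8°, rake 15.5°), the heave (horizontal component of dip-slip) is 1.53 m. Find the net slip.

9.47 m

dip-slip = heave / cos(dip) = 1.53 / cos(52.8°) = 2.531 m
net slip = dip-slip / sin(rake) = 2.531 / sin(15.5°) = 9.47 m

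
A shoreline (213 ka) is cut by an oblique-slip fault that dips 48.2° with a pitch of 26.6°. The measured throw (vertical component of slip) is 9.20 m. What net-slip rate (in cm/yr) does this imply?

dip-slip = throw / sin(dip) = 9.20 / sin(48.2°) = 12.34 m
net slip = dip-slip / sin(rake) = 12.34 / sin(26.6°) = 27.56 m
rate = 27.56 m / 213 ka = 0.000129 m/yr = 0.0129 cm/yr

0.0129 cm/yr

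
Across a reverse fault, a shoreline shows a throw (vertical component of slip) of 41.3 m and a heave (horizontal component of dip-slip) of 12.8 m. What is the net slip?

43.2 m

net slip = √(throw² + heave²) = √(41.3² + 12.8²) = 43.2 m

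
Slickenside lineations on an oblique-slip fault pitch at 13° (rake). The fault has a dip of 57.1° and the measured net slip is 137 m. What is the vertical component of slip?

dip-slip = net slip × sin(rake) = 137 m × sin(13°) = 30.82 m
throw = dip-slip × sin(dip) = 30.82 × sin(57.1°) = 25.9 m

25.9 m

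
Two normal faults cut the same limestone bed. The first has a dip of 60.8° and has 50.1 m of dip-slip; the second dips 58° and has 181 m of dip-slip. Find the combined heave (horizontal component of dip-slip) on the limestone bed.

120 m

heave_A = 50.1 × cos(60.8°) = 24.44 m
heave_B = 181 × cos(58°) = 95.92 m
total = 24.44 + 95.92 = 120 m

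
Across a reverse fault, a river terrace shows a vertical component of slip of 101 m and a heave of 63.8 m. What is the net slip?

net slip = √(throw² + heave²) = √(101² + 63.8²) = 119 m

119 m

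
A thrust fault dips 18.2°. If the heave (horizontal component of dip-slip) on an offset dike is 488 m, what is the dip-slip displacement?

514 m

dip-slip = heave / cos(dip) = 488 / cos(18.2°) = 514 m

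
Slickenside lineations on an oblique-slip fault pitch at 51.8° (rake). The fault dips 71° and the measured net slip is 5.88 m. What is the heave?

dip-slip = net slip × sin(rake) = 5.88 m × sin(51.8°) = 4.621 m
heave = dip-slip × cos(dip) = 4.621 × cos(71°) = 1.50 m

1.50 m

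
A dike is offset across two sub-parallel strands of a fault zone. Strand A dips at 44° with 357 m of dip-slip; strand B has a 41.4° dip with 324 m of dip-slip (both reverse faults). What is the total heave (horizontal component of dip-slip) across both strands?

500 m

heave_A = 357 × cos(44°) = 256.8 m
heave_B = 324 × cos(41.4°) = 243 m
total = 256.8 + 243 = 500 m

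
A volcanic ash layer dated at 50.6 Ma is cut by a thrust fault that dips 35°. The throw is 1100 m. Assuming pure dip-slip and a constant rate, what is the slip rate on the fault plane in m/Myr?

37.9 m/Myr

dip-slip = throw / sin(dip) = 1100 m / sin(35°) = 1918 m
rate = 1918 m / 50.6 Ma = 0.0000379 m/yr = 37.9 m/Myr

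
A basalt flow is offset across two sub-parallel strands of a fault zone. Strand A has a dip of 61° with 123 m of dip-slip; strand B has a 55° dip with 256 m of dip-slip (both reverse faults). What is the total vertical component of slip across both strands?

throw_A = 123 × sin(61°) = 107.6 m
throw_B = 256 × sin(55°) = 209.7 m
total = 107.6 + 209.7 = 317 m

317 m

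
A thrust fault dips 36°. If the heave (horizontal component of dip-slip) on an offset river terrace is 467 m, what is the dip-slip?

577 m

dip-slip = heave / cos(dip) = 467 / cos(36°) = 577 m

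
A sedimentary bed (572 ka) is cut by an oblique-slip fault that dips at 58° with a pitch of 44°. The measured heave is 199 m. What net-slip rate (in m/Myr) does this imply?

945 m/Myr

dip-slip = heave / cos(dip) = 199 / cos(58°) = 375.5 m
net slip = dip-slip / sin(rake) = 375.5 / sin(44°) = 540.6 m
rate = 540.6 m / 572 ka = 0.000945 m/yr = 945 m/Myr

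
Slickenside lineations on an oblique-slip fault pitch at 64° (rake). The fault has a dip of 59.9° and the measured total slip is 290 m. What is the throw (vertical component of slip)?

226 m

dip-slip = net slip × sin(rake) = 290 m × sin(64°) = 260.7 m
throw = dip-slip × sin(dip) = 260.7 × sin(59.9°) = 226 m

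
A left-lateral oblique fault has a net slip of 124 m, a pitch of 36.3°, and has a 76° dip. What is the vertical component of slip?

dip-slip = net slip × sin(rake) = 124 m × sin(36.3°) = 73.41 m
throw = dip-slip × sin(dip) = 73.41 × sin(76°) = 71.2 m

71.2 m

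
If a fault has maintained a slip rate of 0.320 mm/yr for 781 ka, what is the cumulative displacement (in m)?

250 m

slip = rate × time = 0.320 mm/yr × 781 ka = 250 m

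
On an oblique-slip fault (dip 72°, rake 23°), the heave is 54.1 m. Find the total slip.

dip-slip = heave / cos(dip) = 54.1 / cos(72°) = 175.1 m
net slip = dip-slip / sin(rake) = 175.1 / sin(23°) = 448 m

448 m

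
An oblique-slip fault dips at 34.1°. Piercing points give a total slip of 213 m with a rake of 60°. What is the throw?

103 m

dip-slip = net slip × sin(rake) = 213 m × sin(60°) = 184.5 m
throw = dip-slip × sin(dip) = 184.5 × sin(34.1°) = 103 m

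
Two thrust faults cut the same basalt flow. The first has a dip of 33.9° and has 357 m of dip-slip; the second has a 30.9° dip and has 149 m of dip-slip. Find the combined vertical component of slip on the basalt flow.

throw_A = 357 × sin(33.9°) = 199.1 m
throw_B = 149 × sin(30.9°) = 76.52 m
total = 199.1 + 76.52 = 276 m

276 m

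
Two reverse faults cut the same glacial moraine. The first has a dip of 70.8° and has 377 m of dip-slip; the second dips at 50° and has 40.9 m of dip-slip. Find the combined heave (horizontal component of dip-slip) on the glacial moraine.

150 m

heave_A = 377 × cos(70.8°) = 124 m
heave_B = 40.9 × cos(50°) = 26.29 m
total = 124 + 26.29 = 150 m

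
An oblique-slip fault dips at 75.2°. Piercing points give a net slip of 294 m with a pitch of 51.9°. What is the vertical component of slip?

dip-slip = net slip × sin(rake) = 294 m × sin(51.9°) = 231.4 m
throw = dip-slip × sin(dip) = 231.4 × sin(75.2°) = 224 m

224 m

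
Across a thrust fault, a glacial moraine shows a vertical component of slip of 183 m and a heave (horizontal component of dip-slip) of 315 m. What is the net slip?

364 m

net slip = √(throw² + heave²) = √(183² + 315²) = 364 m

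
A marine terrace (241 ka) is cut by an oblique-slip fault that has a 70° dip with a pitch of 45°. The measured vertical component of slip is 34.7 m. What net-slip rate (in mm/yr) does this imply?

0.217 mm/yr

dip-slip = throw / sin(dip) = 34.7 / sin(70°) = 36.93 m
net slip = dip-slip / sin(rake) = 36.93 / sin(45°) = 52.22 m
rate = 52.22 m / 241 ka = 0.000217 m/yr = 0.217 mm/yr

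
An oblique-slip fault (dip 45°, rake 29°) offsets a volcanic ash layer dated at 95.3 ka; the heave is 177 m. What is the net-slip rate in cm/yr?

dip-slip = heave / cos(dip) = 177 / cos(45°) = 250.3 m
net slip = dip-slip / sin(rake) = 250.3 / sin(29°) = 516.3 m
rate = 516.3 m / 95.3 ka = 0.00542 m/yr = 0.542 cm/yr

0.542 cm/yr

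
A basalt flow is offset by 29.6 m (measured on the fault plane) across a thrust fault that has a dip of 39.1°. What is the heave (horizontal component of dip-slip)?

heave = dip-slip × cos(dip) = 29.6 m × cos(39.1°) = 23 m

23 m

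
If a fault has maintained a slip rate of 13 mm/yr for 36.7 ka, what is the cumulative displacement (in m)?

477 m

slip = rate × time = 13 mm/yr × 36.7 ka = 477 m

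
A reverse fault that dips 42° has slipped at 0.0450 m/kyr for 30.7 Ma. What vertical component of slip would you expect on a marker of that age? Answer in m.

924 m

dip-slip = rate × time = 0.0450 m/kyr × 30.7 Ma = 1381 m
throw = dip-slip × sin(dip) = 1381 × sin(42°) = 924 m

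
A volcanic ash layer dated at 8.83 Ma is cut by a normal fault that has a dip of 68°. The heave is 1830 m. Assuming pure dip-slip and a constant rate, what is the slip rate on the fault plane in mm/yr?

0.553 mm/yr

dip-slip = heave / cos(dip) = 1830 m / cos(68°) = 4885 m
rate = 4885 m / 8.83 Ma = 0.000553 m/yr = 0.553 mm/yr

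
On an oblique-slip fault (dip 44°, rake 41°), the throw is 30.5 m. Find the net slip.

dip-slip = throw / sin(dip) = 30.5 / sin(44°) = 43.91 m
net slip = dip-slip / sin(rake) = 43.91 / sin(41°) = 66.9 m

66.9 m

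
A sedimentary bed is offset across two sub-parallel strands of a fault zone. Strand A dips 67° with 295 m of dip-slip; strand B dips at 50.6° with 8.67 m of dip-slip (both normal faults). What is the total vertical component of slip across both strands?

278 m

throw_A = 295 × sin(67°) = 271.5 m
throw_B = 8.67 × sin(50.6°) = 6.700 m
total = 271.5 + 6.700 = 278 m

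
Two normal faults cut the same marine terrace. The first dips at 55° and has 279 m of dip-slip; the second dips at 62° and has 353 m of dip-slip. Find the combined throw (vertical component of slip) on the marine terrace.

throw_A = 279 × sin(55°) = 228.5 m
throw_B = 353 × sin(62°) = 311.7 m
total = 228.5 + 311.7 = 540 m

540 m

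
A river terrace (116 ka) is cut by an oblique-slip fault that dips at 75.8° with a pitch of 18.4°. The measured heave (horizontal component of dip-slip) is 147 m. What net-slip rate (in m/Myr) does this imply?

16400 m/Myr

dip-slip = heave / cos(dip) = 147 / cos(75.8°) = 599.2 m
net slip = dip-slip / sin(rake) = 599.2 / sin(18.4°) = 1898 m
rate = 1898 m / 116 ka = 0.0164 m/yr = 16400 m/Myr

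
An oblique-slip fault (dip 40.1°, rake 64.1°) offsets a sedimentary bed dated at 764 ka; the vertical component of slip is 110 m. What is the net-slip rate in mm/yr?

dip-slip = throw / sin(dip) = 110 / sin(40.1°) = 170.8 m
net slip = dip-slip / sin(rake) = 170.8 / sin(64.1°) = 189.8 m
rate = 189.8 m / 764 ka = 0.000248 m/yr = 0.248 mm/yr

0.248 mm/yr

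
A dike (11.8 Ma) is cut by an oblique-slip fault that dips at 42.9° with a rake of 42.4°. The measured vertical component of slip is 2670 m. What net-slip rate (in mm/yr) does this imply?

dip-slip = throw / sin(dip) = 2670 / sin(42.9°) = 3922 m
net slip = dip-slip / sin(rake) = 3922 / sin(42.4°) = 5817 m
rate = 5817 m / 11.8 Ma = 0.000493 m/yr = 0.493 mm/yr

0.493 mm/yr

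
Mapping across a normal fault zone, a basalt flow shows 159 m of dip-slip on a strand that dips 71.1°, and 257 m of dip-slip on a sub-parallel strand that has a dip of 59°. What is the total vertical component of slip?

throw_A = 159 × sin(71.1°) = 150.4 m
throw_B = 257 × sin(59°) = 220.3 m
total = 150.4 + 220.3 = 371 m

371 m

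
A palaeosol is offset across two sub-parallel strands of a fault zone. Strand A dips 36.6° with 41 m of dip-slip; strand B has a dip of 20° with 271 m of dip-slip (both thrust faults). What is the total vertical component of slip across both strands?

117 m

throw_A = 41 × sin(36.6°) = 24.45 m
throw_B = 271 × sin(20°) = 92.69 m
total = 24.45 + 92.69 = 117 m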